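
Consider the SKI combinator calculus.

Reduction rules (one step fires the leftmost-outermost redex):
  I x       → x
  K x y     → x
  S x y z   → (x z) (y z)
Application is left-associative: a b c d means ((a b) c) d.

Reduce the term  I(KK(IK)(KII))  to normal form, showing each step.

  start: I(KK(IK)(KII))
  step 1: KK(IK)(KII)
  step 2: K(KII)
  step 3: KI

Answer: normal form = KI  (in 3 steps)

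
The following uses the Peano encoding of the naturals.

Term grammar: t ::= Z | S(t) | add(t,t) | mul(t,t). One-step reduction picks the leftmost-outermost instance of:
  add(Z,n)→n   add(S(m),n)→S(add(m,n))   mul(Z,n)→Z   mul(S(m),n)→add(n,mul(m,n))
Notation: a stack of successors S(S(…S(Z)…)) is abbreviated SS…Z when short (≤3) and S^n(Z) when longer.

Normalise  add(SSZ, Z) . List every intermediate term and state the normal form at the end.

  start: add(SSZ, Z)
  →1  S(add(SZ, Z))
  →2  S(S(add(Z, Z)))
  →3  SSZ

Answer: normal form = SSZ  (in 3 steps)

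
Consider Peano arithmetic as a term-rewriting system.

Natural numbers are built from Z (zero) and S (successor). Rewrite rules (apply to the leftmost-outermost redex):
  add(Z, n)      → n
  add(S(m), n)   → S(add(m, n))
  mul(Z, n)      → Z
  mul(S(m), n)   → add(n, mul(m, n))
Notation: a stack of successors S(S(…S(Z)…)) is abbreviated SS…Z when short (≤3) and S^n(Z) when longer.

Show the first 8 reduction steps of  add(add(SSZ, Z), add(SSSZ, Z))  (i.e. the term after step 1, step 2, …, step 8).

  start: add(add(SSZ, Z), add(SSSZ, Z))
  →1  add(S(add(SZ, Z)), add(SSSZ, Z))
  →2  S(add(add(SZ, Z), add(SSSZ, Z)))
  →3  S(add(S(add(Z, Z)), add(SSSZ, Z)))
  →4  S(S(add(add(Z, Z), add(SSSZ, Z))))
  →5  S(S(add(Z, add(SSSZ, Z))))
  →6  S(S(add(SSSZ, Z)))
  →7  S(S(S(add(SSZ, Z))))
  →8  S(S(S(S(add(SZ, Z)))))

Answer: after 8 steps: S(S(S(S(add(SZ, Z)))))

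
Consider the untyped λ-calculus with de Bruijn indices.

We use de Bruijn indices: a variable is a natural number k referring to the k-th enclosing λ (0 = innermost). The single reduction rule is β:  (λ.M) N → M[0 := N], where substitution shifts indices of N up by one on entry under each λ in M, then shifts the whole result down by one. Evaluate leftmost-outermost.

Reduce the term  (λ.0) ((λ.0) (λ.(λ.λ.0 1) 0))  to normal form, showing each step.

Answer: normal form = λ.λ.0 1  (in 3 steps)

Reduction:
  start: (λ.0) ((λ.0) (λ.(λ.λ.0 1) 0))
  [1] (λ.0) (λ.(λ.λ.0 1) 0)
  [2] λ.(λ.λ.0 1) 0
  [3] λ.λ.0 1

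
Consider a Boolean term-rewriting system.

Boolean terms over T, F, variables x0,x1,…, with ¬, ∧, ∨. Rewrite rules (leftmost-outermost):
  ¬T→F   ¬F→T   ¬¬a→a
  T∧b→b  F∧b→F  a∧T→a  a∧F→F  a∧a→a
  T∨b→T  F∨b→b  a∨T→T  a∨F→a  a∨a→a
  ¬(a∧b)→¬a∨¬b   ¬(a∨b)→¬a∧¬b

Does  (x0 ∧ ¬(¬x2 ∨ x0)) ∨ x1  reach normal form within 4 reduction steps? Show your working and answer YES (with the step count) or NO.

  start: (x0 ∧ ¬(¬x2 ∨ x0)) ∨ x1
  [1] (x0 ∧ (¬¬x2 ∧ ¬x0)) ∨ x1
  [2] (x0 ∧ (x2 ∧ ¬x0)) ∨ x1

Answer: YES — reaches normal form (x0 ∧ (x2 ∧ ¬x0)) ∨ x1 in 2 ≤ 4 steps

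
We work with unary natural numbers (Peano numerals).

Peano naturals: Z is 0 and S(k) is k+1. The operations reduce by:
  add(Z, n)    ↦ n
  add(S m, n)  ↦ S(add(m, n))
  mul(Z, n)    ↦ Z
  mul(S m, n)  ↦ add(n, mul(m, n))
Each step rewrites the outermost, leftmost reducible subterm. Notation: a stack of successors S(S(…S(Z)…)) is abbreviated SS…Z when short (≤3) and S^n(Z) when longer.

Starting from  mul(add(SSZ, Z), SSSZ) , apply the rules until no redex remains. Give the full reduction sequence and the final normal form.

  start: mul(add(SSZ, Z), SSSZ)
  step 1: mul(S(add(SZ, Z)), SSSZ)
  step 2: add(SSSZ, mul(add(SZ, Z), SSSZ))
  step 3: S(add(SSZ, mul(add(SZ, Z), SSSZ)))
  step 4: S(S(add(SZ, mul(add(SZ, Z), SSSZ))))
  step 5: S(S(S(add(Z, mul(add(SZ, Z), SSSZ)))))
  step 6: S(S(S(mul(add(SZ, Z), SSSZ))))
  step 7: S(S(S(mul(S(add(Z, Z)), SSSZ))))
  step 8: S(S(S(add(SSSZ, mul(add(Z, Z), SSSZ)))))
  step 9: S(S(S(S(add(SSZ, mul(add(Z, Z), SSSZ))))))
  step 10: S(S(S(S(S(add(SZ, mul(add(Z, Z), SSSZ)))))))
  step 11: S(S(S(S(S(S(add(Z, mul(add(Z, Z), SSSZ))))))))
  step 12: S(S(S(S(S(S(mul(add(Z, Z), SSSZ)))))))
  step 13: S(S(S(S(S(S(mul(Z, SSSZ)))))))
  step 14: S^6(Z)

Answer: normal form = S^6(Z)  (in 14 steps)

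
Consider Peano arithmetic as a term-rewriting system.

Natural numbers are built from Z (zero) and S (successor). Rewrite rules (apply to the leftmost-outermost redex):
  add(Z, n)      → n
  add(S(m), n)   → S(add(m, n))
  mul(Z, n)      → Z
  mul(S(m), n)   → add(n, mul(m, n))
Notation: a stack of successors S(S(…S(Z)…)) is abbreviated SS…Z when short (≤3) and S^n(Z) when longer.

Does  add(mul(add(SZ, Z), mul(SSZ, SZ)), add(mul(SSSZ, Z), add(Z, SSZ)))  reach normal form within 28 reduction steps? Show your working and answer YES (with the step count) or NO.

  start: add(mul(add(SZ, Z), mul(SSZ, SZ)), add(mul(SSSZ, Z), add(Z, SSZ)))
  →1  add(mul(S(add(Z, Z)), mul(SSZ, SZ)), add(mul(SSSZ, Z), add(Z, SSZ)))
  →2  add(add(mul(SSZ, SZ), mul(add(Z, Z), mul(SSZ, SZ))), add(mul(SSSZ, Z), add(Z, SSZ)))
  →3  add(add(add(SZ, mul(SZ, SZ)), mul(add(Z, Z), mul(SSZ, SZ))), add(mul(SSSZ, Z), add(Z, SSZ)))
  →4  add(add(S(add(Z, mul(SZ, SZ))), mul(add(Z, Z), mul(SSZ, SZ))), add(mul(SSSZ, Z), add(Z, SSZ)))
  →5  add(S(add(add(Z, mul(SZ, SZ)), mul(add(Z, Z), mul(SSZ, SZ)))), add(mul(SSSZ, Z), add(Z, SSZ)))
  →6  S(add(add(add(Z, mul(SZ, SZ)), mul(add(Z, Z), mul(SSZ, SZ))), add(mul(SSSZ, Z), add(Z, SSZ))))
  →7  S(add(add(mul(SZ, SZ), mul(add(Z, Z), mul(SSZ, SZ))), add(mul(SSSZ, Z), add(Z, SSZ))))
  →8  S(add(add(add(SZ, mul(Z, SZ)), mul(add(Z, Z), mul(SSZ, SZ))), add(mul(SSSZ, Z), add(Z, SSZ))))
  →9  S(add(add(S(add(Z, mul(Z, SZ))), mul(add(Z, Z), mul(SSZ, SZ))), add(mul(SSSZ, Z), add(Z, SSZ))))
  →10  S(add(S(add(add(Z, mul(Z, SZ)), mul(add(Z, Z), mul(SSZ, SZ)))), add(mul(SSSZ, Z), add(Z, SSZ))))
  →11  S(S(add(add(add(Z, mul(Z, SZ)), mul(add(Z, Z), mul(SSZ, SZ))), add(mul(SSSZ, Z), add(Z, SSZ)))))
  →12  S(S(add(add(mul(Z, SZ), mul(add(Z, Z), mul(SSZ, SZ))), add(mul(SSSZ, Z), add(Z, SSZ)))))
  →13  S(S(add(add(Z, mul(add(Z, Z), mul(SSZ, SZ))), add(mul(SSSZ, Z), add(Z, SSZ)))))
  →14  S(S(add(mul(add(Z, Z), mul(SSZ, SZ)), add(mul(SSSZ, Z), add(Z, SSZ)))))
  →15  S(S(add(mul(Z, mul(SSZ, SZ)), add(mul(SSSZ, Z), add(Z, SSZ)))))
  →16  S(S(add(Z, add(mul(SSSZ, Z), add(Z, SSZ)))))
  →17  S(S(add(mul(SSSZ, Z), add(Z, SSZ))))
  →18  S(S(add(add(Z, mul(SSZ, Z)), add(Z, SSZ))))
  →19  S(S(add(mul(SSZ, Z), add(Z, SSZ))))
  →20  S(S(add(add(Z, mul(SZ, Z)), add(Z, SSZ))))
  →21  S(S(add(mul(SZ, Z), add(Z, SSZ))))
  →22  S(S(add(add(Z, mul(Z, Z)), add(Z, SSZ))))
  →23  S(S(add(mul(Z, Z), add(Z, SSZ))))
  →24  S(S(add(Z, add(Z, SSZ))))
  →25  S(S(add(Z, SSZ)))
  →26  S^4(Z)

Answer: YES — reaches normal form S^4(Z) in 26 ≤ 28 steps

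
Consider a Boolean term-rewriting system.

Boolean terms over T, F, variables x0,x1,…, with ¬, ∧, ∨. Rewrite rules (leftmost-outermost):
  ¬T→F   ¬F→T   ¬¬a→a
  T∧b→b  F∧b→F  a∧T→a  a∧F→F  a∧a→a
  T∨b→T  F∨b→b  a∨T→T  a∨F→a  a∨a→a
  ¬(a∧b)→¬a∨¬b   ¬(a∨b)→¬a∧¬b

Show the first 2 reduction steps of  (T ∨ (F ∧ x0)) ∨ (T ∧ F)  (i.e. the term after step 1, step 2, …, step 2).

Answer: after 2 steps: T

Reduction:
  start: (T ∨ (F ∧ x0)) ∨ (T ∧ F)
  [1] T ∨ (T ∧ F)
  [2] T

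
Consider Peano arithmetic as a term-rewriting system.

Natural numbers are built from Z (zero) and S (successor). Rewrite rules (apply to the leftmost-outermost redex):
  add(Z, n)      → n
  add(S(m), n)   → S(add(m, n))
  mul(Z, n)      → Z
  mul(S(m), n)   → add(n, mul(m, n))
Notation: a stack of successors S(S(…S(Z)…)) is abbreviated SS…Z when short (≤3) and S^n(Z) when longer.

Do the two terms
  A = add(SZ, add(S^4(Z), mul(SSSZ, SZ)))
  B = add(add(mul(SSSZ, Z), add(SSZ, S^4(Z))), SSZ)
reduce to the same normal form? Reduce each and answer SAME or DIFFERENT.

Answer: SAME — A ⇓ S^8(Z), B ⇓ S^8(Z)

Derivation:
Term A:
  start: add(SZ, add(S^4(Z), mul(SSSZ, SZ)))
  step 1: S(add(Z, add(S^4(Z), mul(SSSZ, SZ))))
  step 2: S(add(S^4(Z), mul(SSSZ, SZ)))
  step 3: S(S(add(SSSZ, mul(SSSZ, SZ))))
  step 4: S(S(S(add(SSZ, mul(SSSZ, SZ)))))
  step 5: S(S(S(S(add(SZ, mul(SSSZ, SZ))))))
  step 6: S(S(S(S(S(add(Z, mul(SSSZ, SZ)))))))
  step 7: S(S(S(S(S(mul(SSSZ, SZ))))))
  step 8: S(S(S(S(S(add(SZ, mul(SSZ, SZ)))))))
  step 9: S(S(S(S(S(S(add(Z, mul(SSZ, SZ))))))))
  step 10: S(S(S(S(S(S(mul(SSZ, SZ)))))))
  step 11: S(S(S(S(S(S(add(SZ, mul(SZ, SZ))))))))
  step 12: S(S(S(S(S(S(S(add(Z, mul(SZ, SZ)))))))))
  step 13: S(S(S(S(S(S(S(mul(SZ, SZ))))))))
  step 14: S(S(S(S(S(S(S(add(SZ, mul(Z, SZ)))))))))
  step 15: S(S(S(S(S(S(S(S(add(Z, mul(Z, SZ))))))))))
  step 16: S(S(S(S(S(S(S(S(mul(Z, SZ)))))))))
  step 17: S^8(Z)

Term B:
  start: add(add(mul(SSSZ, Z), add(SSZ, S^4(Z))), SSZ)
  step 1: add(add(add(Z, mul(SSZ, Z)), add(SSZ, S^4(Z))), SSZ)
  step 2: add(add(mul(SSZ, Z), add(SSZ, S^4(Z))), SSZ)
  step 3: add(add(add(Z, mul(SZ, Z)), add(SSZ, S^4(Z))), SSZ)
  step 4: add(add(mul(SZ, Z), add(SSZ, S^4(Z))), SSZ)
  step 5: add(add(add(Z, mul(Z, Z)), add(SSZ, S^4(Z))), SSZ)
  step 6: add(add(mul(Z, Z), add(SSZ, S^4(Z))), SSZ)
  step 7: add(add(Z, add(SSZ, S^4(Z))), SSZ)
  step 8: add(add(SSZ, S^4(Z)), SSZ)
  step 9: add(S(add(SZ, S^4(Z))), SSZ)
  step 10: S(add(add(SZ, S^4(Z)), SSZ))
  step 11: S(add(S(add(Z, S^4(Z))), SSZ))
  step 12: S(S(add(add(Z, S^4(Z)), SSZ)))
  step 13: S(S(add(S^4(Z), SSZ)))
  step 14: S(S(S(add(SSSZ, SSZ))))
  step 15: S(S(S(S(add(SSZ, SSZ)))))
  step 16: S(S(S(S(S(add(SZ, SSZ))))))
  step 17: S(S(S(S(S(S(add(Z, SSZ)))))))
  step 18: S^8(Z)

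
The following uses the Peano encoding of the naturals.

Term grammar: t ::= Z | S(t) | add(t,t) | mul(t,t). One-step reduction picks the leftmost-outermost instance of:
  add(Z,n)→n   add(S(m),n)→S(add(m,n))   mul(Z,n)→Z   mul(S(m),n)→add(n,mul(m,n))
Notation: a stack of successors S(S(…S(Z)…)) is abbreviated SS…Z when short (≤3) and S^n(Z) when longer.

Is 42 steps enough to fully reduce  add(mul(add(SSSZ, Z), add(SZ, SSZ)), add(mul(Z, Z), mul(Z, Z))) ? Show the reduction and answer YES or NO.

  start: add(mul(add(SSSZ, Z), add(SZ, SSZ)), add(mul(Z, Z), mul(Z, Z)))
  [1] add(mul(S(add(SSZ, Z)), add(SZ, SSZ)), add(mul(Z, Z), mul(Z, Z)))
  [2] add(add(add(SZ, SSZ), mul(add(SSZ, Z), add(SZ, SSZ))), add(mul(Z, Z), mul(Z, Z)))
  [3] add(add(S(add(Z, SSZ)), mul(add(SSZ, Z), add(SZ, SSZ))), add(mul(Z, Z), mul(Z, Z)))
  [4] add(S(add(add(Z, SSZ), mul(add(SSZ, Z), add(SZ, SSZ)))), add(mul(Z, Z), mul(Z, Z)))
  [5] S(add(add(add(Z, SSZ), mul(add(SSZ, Z), add(SZ, SSZ))), add(mul(Z, Z), mul(Z, Z))))
  [6] S(add(add(SSZ, mul(add(SSZ, Z), add(SZ, SSZ))), add(mul(Z, Z), mul(Z, Z))))
  [7] S(add(S(add(SZ, mul(add(SSZ, Z), add(SZ, SSZ)))), add(mul(Z, Z), mul(Z, Z))))
  [8] S(S(add(add(SZ, mul(add(SSZ, Z), add(SZ, SSZ))), add(mul(Z, Z), mul(Z, Z)))))
  [9] S(S(add(S(add(Z, mul(add(SSZ, Z), add(SZ, SSZ)))), add(mul(Z, Z), mul(Z, Z)))))
  [10] S(S(S(add(add(Z, mul(add(SSZ, Z), add(SZ, SSZ))), add(mul(Z, Z), mul(Z, Z))))))
  [11] S(S(S(add(mul(add(SSZ, Z), add(SZ, SSZ)), add(mul(Z, Z), mul(Z, Z))))))
  [12] S(S(S(add(mul(S(add(SZ, Z)), add(SZ, SSZ)), add(mul(Z, Z), mul(Z, Z))))))
  [13] S(S(S(add(add(add(SZ, SSZ), mul(add(SZ, Z), add(SZ, SSZ))), add(mul(Z, Z), mul(Z, Z))))))
  [14] S(S(S(add(add(S(add(Z, SSZ)), mul(add(SZ, Z), add(SZ, SSZ))), add(mul(Z, Z), mul(Z, Z))))))
  [15] S(S(S(add(S(add(add(Z, SSZ), mul(add(SZ, Z), add(SZ, SSZ)))), add(mul(Z, Z), mul(Z, Z))))))
  [16] S(S(S(S(add(add(add(Z, SSZ), mul(add(SZ, Z), add(SZ, SSZ))), add(mul(Z, Z), mul(Z, Z)))))))
  [17] S(S(S(S(add(add(SSZ, mul(add(SZ, Z), add(SZ, SSZ))), add(mul(Z, Z), mul(Z, Z)))))))
  [18] S(S(S(S(add(S(add(SZ, mul(add(SZ, Z), add(SZ, SSZ)))), add(mul(Z, Z), mul(Z, Z)))))))
  [19] S(S(S(S(S(add(add(SZ, mul(add(SZ, Z), add(SZ, SSZ))), add(mul(Z, Z), mul(Z, Z))))))))
  [20] S(S(S(S(S(add(S(add(Z, mul(add(SZ, Z), add(SZ, SSZ)))), add(mul(Z, Z), mul(Z, Z))))))))
  [21] S(S(S(S(S(S(add(add(Z, mul(add(SZ, Z), add(SZ, SSZ))), add(mul(Z, Z), mul(Z, Z)))))))))
  [22] S(S(S(S(S(S(add(mul(add(SZ, Z), add(SZ, SSZ)), add(mul(Z, Z), mul(Z, Z)))))))))
  [23] S(S(S(S(S(S(add(mul(S(add(Z, Z)), add(SZ, SSZ)), add(mul(Z, Z), mul(Z, Z)))))))))
  [24] S(S(S(S(S(S(add(add(add(SZ, SSZ), mul(add(Z, Z), add(SZ, SSZ))), add(mul(Z, Z), mul(Z, Z)))))))))
  [25] S(S(S(S(S(S(add(add(S(add(Z, SSZ)), mul(add(Z, Z), add(SZ, SSZ))), add(mul(Z, Z), mul(Z, Z)))))))))
  [26] S(S(S(S(S(S(add(S(add(add(Z, SSZ), mul(add(Z, Z), add(SZ, SSZ)))), add(mul(Z, Z), mul(Z, Z)))))))))
  [27] S(S(S(S(S(S(S(add(add(add(Z, SSZ), mul(add(Z, Z), add(SZ, SSZ))), add(mul(Z, Z), mul(Z, Z))))))))))
  [28] S(S(S(S(S(S(S(add(add(SSZ, mul(add(Z, Z), add(SZ, SSZ))), add(mul(Z, Z), mul(Z, Z))))))))))
  [29] S(S(S(S(S(S(S(add(S(add(SZ, mul(add(Z, Z), add(SZ, SSZ)))), add(mul(Z, Z), mul(Z, Z))))))))))
  [30] S(S(S(S(S(S(S(S(add(add(SZ, mul(add(Z, Z), add(SZ, SSZ))), add(mul(Z, Z), mul(Z, Z)))))))))))
  [31] S(S(S(S(S(S(S(S(add(S(add(Z, mul(add(Z, Z), add(SZ, SSZ)))), add(mul(Z, Z), mul(Z, Z)))))))))))
  [32] S(S(S(S(S(S(S(S(S(add(add(Z, mul(add(Z, Z), add(SZ, SSZ))), add(mul(Z, Z), mul(Z, Z))))))))))))
  [33] S(S(S(S(S(S(S(S(S(add(mul(add(Z, Z), add(SZ, SSZ)), add(mul(Z, Z), mul(Z, Z))))))))))))
  [34] S(S(S(S(S(S(S(S(S(add(mul(Z, add(SZ, SSZ)), add(mul(Z, Z), mul(Z, Z))))))))))))
  [35] S(S(S(S(S(S(S(S(S(add(Z, add(mul(Z, Z), mul(Z, Z))))))))))))
  [36] S(S(S(S(S(S(S(S(S(add(mul(Z, Z), mul(Z, Z)))))))))))
  [37] S(S(S(S(S(S(S(S(S(add(Z, mul(Z, Z)))))))))))
  [38] S(S(S(S(S(S(S(S(S(mul(Z, Z))))))))))
  [39] S^9(Z)

Answer: YES — reaches normal form S^9(Z) in 39 ≤ 42 steps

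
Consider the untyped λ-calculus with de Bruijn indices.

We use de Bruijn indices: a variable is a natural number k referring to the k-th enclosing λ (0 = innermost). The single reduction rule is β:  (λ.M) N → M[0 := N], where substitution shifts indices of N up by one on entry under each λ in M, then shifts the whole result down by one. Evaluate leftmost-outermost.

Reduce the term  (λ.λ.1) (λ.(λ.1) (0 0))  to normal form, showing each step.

  start: (λ.λ.1) (λ.(λ.1) (0 0))
  [1] λ.λ.(λ.1) (0 0)
  [2] λ.λ.0

Answer: normal form = λ.λ.0  (in 2 steps)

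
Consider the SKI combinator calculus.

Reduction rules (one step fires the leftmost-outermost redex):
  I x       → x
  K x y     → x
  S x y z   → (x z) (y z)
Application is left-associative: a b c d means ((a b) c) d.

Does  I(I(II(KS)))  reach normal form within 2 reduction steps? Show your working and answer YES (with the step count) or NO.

Answer: NO — after 2 steps the term is II(KS), not yet normal

Derivation:
  start: I(I(II(KS)))
  [1] I(II(KS))
  [2] II(KS)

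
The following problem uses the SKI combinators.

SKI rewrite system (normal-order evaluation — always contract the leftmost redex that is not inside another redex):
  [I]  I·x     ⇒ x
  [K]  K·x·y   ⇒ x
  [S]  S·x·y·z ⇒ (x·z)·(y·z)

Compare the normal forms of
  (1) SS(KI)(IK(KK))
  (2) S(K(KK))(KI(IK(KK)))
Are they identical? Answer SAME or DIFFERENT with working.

Term A:
  start: SS(KI)(IK(KK))
  →1  S(IK(KK))(KI(IK(KK)))
  →2  S(K(KK))(KI(IK(KK)))
  →3  S(K(KK))I

Term B:
  start: S(K(KK))(KI(IK(KK)))
  →1  S(K(KK))I

Answer: SAME — A ⇓ S(K(KK))I, B ⇓ S(K(KK))I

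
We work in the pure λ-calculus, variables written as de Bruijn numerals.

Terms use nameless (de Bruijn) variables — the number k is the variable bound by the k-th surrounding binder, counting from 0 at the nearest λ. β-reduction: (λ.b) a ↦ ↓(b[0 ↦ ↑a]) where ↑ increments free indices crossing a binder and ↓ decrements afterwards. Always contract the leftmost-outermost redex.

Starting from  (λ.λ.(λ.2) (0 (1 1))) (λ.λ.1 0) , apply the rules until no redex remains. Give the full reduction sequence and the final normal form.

Answer: normal form = λ.λ.λ.1 0  (in 2 steps)

Working:
  start: (λ.λ.(λ.2) (0 (1 1))) (λ.λ.1 0)
  [1] λ.(λ.λ.λ.1 0) (0 ((λ.λ.1 0) (λ.λ.1 0)))
  [2] λ.λ.λ.1 0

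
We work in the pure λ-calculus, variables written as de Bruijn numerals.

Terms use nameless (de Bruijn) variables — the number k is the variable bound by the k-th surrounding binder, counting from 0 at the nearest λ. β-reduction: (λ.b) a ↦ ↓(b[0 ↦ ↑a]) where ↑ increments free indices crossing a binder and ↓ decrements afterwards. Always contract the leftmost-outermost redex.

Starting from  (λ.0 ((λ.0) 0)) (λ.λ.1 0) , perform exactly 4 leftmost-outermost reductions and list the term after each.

  start: (λ.0 ((λ.0) 0)) (λ.λ.1 0)
  →1  (λ.λ.1 0) ((λ.0) (λ.λ.1 0))
  →2  λ.(λ.0) (λ.λ.1 0) 0
  →3  λ.(λ.λ.1 0) 0
  →4  λ.λ.1 0

Answer: after 4 steps: λ.λ.1 0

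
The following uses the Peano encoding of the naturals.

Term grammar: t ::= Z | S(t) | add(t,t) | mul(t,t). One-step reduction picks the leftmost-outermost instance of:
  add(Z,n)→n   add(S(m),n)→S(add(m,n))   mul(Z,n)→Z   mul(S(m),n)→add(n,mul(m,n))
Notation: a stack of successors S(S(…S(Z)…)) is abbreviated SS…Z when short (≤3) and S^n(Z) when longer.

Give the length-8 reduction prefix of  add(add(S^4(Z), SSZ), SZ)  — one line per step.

  start: add(add(S^4(Z), SSZ), SZ)
  step 1: add(S(add(SSSZ, SSZ)), SZ)
  step 2: S(add(add(SSSZ, SSZ), SZ))
  step 3: S(add(S(add(SSZ, SSZ)), SZ))
  step 4: S(S(add(add(SSZ, SSZ), SZ)))
  step 5: S(S(add(S(add(SZ, SSZ)), SZ)))
  step 6: S(S(S(add(add(SZ, SSZ), SZ))))
  step 7: S(S(S(add(S(add(Z, SSZ)), SZ))))
  step 8: S(S(S(S(add(add(Z, SSZ), SZ)))))

Answer: after 8 steps: S(S(S(S(add(add(Z, SSZ), SZ)))))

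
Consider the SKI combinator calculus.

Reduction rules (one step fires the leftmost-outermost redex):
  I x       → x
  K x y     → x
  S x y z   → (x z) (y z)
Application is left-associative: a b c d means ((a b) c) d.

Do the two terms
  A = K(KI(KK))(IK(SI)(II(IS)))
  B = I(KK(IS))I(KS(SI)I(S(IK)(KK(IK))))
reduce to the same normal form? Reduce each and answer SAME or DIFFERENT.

Answer: SAME — A ⇓ I, B ⇓ I

Working:
Term A:
  start: K(KI(KK))(IK(SI)(II(IS)))
  step 1: KI(KK)
  step 2: I

Term B:
  start: I(KK(IS))I(KS(SI)I(S(IK)(KK(IK))))
  step 1: KK(IS)I(KS(SI)I(S(IK)(KK(IK))))
  step 2: KI(KS(SI)I(S(IK)(KK(IK))))
  step 3: I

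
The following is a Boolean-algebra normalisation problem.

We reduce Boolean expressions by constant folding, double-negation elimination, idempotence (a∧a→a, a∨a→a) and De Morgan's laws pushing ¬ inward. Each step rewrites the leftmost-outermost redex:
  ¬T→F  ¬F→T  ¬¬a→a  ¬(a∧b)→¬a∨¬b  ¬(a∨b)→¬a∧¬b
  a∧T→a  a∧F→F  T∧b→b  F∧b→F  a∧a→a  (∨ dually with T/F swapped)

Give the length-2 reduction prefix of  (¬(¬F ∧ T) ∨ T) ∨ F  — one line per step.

Answer: after 2 steps: T

Derivation:
  start: (¬(¬F ∧ T) ∨ T) ∨ F
  →1  ¬(¬F ∧ T) ∨ T
  →2  T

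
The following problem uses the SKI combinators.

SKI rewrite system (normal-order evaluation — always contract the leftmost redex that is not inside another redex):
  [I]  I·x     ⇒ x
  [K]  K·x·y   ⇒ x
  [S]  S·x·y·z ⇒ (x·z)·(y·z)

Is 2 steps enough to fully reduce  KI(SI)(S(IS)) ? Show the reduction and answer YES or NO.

  start: KI(SI)(S(IS))
  →1  I(S(IS))
  →2  S(IS)

Answer: NO — after 2 steps the term is S(IS), not yet normal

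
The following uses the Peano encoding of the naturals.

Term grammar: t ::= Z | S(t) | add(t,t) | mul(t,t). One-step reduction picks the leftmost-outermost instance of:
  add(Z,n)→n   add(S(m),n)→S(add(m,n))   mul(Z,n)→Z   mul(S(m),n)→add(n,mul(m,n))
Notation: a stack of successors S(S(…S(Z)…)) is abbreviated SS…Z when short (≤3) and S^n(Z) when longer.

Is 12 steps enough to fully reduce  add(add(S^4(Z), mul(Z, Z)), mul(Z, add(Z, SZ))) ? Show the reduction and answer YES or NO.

Answer: YES — reaches normal form S^4(Z) in 12 ≤ 12 steps

Working:
  start: add(add(S^4(Z), mul(Z, Z)), mul(Z, add(Z, SZ)))
  step 1: add(S(add(SSSZ, mul(Z, Z))), mul(Z, add(Z, SZ)))
  step 2: S(add(add(SSSZ, mul(Z, Z)), mul(Z, add(Z, SZ))))
  step 3: S(add(S(add(SSZ, mul(Z, Z))), mul(Z, add(Z, SZ))))
  step 4: S(S(add(add(SSZ, mul(Z, Z)), mul(Z, add(Z, SZ)))))
  step 5: S(S(add(S(add(SZ, mul(Z, Z))), mul(Z, add(Z, SZ)))))
  step 6: S(S(S(add(add(SZ, mul(Z, Z)), mul(Z, add(Z, SZ))))))
  step 7: S(S(S(add(S(add(Z, mul(Z, Z))), mul(Z, add(Z, SZ))))))
  step 8: S(S(S(S(add(add(Z, mul(Z, Z)), mul(Z, add(Z, SZ)))))))
  step 9: S(S(S(S(add(mul(Z, Z), mul(Z, add(Z, SZ)))))))
  step 10: S(S(S(S(add(Z, mul(Z, add(Z, SZ)))))))
  step 11: S(S(S(S(mul(Z, add(Z, SZ))))))
  step 12: S^4(Z)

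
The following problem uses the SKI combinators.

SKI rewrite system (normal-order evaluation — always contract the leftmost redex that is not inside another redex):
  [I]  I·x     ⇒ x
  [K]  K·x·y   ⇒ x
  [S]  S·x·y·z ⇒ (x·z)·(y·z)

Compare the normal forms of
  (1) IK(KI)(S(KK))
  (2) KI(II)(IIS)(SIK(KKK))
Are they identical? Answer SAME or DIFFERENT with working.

Term A:
  start: IK(KI)(S(KK))
  [1] K(KI)(S(KK))
  [2] KI

Term B:
  start: KI(II)(IIS)(SIK(KKK))
  [1] I(IIS)(SIK(KKK))
  [2] IIS(SIK(KKK))
  [3] IS(SIK(KKK))
  [4] S(SIK(KKK))
  [5] S(I(KKK)(K(KKK)))
  [6] S(KKK(K(KKK)))
  [7] S(K(K(KKK)))
  [8] S(K(KK))

Answer: DIFFERENT — A ⇓ KI, B ⇓ S(K(KK))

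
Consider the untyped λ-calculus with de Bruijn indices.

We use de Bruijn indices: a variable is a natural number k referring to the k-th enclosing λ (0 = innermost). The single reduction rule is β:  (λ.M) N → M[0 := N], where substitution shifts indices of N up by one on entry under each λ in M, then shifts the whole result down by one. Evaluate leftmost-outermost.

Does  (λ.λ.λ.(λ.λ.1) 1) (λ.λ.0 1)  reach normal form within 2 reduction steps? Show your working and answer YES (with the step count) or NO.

Answer: YES — reaches normal form λ.λ.λ.2 in 2 ≤ 2 steps

Derivation:
  start: (λ.λ.λ.(λ.λ.1) 1) (λ.λ.0 1)
  →1  λ.λ.(λ.λ.1) 1
  →2  λ.λ.λ.2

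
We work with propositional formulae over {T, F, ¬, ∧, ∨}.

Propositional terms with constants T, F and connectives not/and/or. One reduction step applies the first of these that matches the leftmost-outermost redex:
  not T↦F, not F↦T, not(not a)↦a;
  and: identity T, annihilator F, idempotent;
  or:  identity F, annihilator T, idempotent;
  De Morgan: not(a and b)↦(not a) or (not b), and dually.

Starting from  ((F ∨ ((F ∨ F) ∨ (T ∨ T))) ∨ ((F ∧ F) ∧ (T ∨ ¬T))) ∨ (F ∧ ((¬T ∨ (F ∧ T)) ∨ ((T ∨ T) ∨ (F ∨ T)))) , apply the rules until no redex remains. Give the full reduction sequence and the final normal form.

Answer: normal form = T  (in 6 steps)

Working:
  start: ((F ∨ ((F ∨ F) ∨ (T ∨ T))) ∨ ((F ∧ F) ∧ (T ∨ ¬T))) ∨ (F ∧ ((¬T ∨ (F ∧ T)) ∨ ((T ∨ T) ∨ (F ∨ T))))
  [1] (((F ∨ F) ∨ (T ∨ T)) ∨ ((F ∧ F) ∧ (T ∨ ¬T))) ∨ (F ∧ ((¬T ∨ (F ∧ T)) ∨ ((T ∨ T) ∨ (F ∨ T))))
  [2] ((F ∨ (T ∨ T)) ∨ ((F ∧ F) ∧ (T ∨ ¬T))) ∨ (F ∧ ((¬T ∨ (F ∧ T)) ∨ ((T ∨ T) ∨ (F ∨ T))))
  [3] ((T ∨ T) ∨ ((F ∧ F) ∧ (T ∨ ¬T))) ∨ (F ∧ ((¬T ∨ (F ∧ T)) ∨ ((T ∨ T) ∨ (F ∨ T))))
  [4] (T ∨ ((F ∧ F) ∧ (T ∨ ¬T))) ∨ (F ∧ ((¬T ∨ (F ∧ T)) ∨ ((T ∨ T) ∨ (F ∨ T))))
  [5] T ∨ (F ∧ ((¬T ∨ (F ∧ T)) ∨ ((T ∨ T) ∨ (F ∨ T))))
  [6] T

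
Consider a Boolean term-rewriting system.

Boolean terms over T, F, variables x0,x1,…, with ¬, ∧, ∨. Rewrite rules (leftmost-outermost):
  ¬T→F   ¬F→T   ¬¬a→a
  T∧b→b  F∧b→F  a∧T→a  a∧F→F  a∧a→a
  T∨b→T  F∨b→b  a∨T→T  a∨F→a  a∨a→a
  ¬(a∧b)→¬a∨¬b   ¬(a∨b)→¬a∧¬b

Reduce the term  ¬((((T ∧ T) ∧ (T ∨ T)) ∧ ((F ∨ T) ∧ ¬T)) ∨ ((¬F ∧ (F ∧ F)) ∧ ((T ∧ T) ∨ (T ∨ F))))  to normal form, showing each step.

  start: ¬((((T ∧ T) ∧ (T ∨ T)) ∧ ((F ∨ T) ∧ ¬T)) ∨ ((¬F ∧ (F ∧ F)) ∧ ((T ∧ T) ∨ (T ∨ F))))
  [1] ¬(((T ∧ T) ∧ (T ∨ T)) ∧ ((F ∨ T) ∧ ¬T)) ∧ ¬((¬F ∧ (F ∧ F)) ∧ ((T ∧ T) ∨ (T ∨ F)))
  [2] (¬((T ∧ T) ∧ (T ∨ T)) ∨ ¬((F ∨ T) ∧ ¬T)) ∧ ¬((¬F ∧ (F ∧ F)) ∧ ((T ∧ T) ∨ (T ∨ F)))
  [3] ((¬(T ∧ T) ∨ ¬(T ∨ T)) ∨ ¬((F ∨ T) ∧ ¬T)) ∧ ¬((¬F ∧ (F ∧ F)) ∧ ((T ∧ T) ∨ (T ∨ F)))
  [4] (((¬T ∨ ¬T) ∨ ¬(T ∨ T)) ∨ ¬((F ∨ T) ∧ ¬T)) ∧ ¬((¬F ∧ (F ∧ F)) ∧ ((T ∧ T) ∨ (T ∨ F)))
  [5] ((¬T ∨ ¬(T ∨ T)) ∨ ¬((F ∨ T) ∧ ¬T)) ∧ ¬((¬F ∧ (F ∧ F)) ∧ ((T ∧ T) ∨ (T ∨ F)))
  [6] ((F ∨ ¬(T ∨ T)) ∨ ¬((F ∨ T) ∧ ¬T)) ∧ ¬((¬F ∧ (F ∧ F)) ∧ ((T ∧ T) ∨ (T ∨ F)))
  [7] (¬(T ∨ T) ∨ ¬((F ∨ T) ∧ ¬T)) ∧ ¬((¬F ∧ (F ∧ F)) ∧ ((T ∧ T) ∨ (T ∨ F)))
  [8] ((¬T ∧ ¬T) ∨ ¬((F ∨ T) ∧ ¬T)) ∧ ¬((¬F ∧ (F ∧ F)) ∧ ((T ∧ T) ∨ (T ∨ F)))
  [9] (¬T ∨ ¬((F ∨ T) ∧ ¬T)) ∧ ¬((¬F ∧ (F ∧ F)) ∧ ((T ∧ T) ∨ (T ∨ F)))
  [10] (F ∨ ¬((F ∨ T) ∧ ¬T)) ∧ ¬((¬F ∧ (F ∧ F)) ∧ ((T ∧ T) ∨ (T ∨ F)))
  [11] ¬((F ∨ T) ∧ ¬T) ∧ ¬((¬F ∧ (F ∧ F)) ∧ ((T ∧ T) ∨ (T ∨ F)))
  [12] (¬(F ∨ T) ∨ ¬¬T) ∧ ¬((¬F ∧ (F ∧ F)) ∧ ((T ∧ T) ∨ (T ∨ F)))
  [13] ((¬F ∧ ¬T) ∨ ¬¬T) ∧ ¬((¬F ∧ (F ∧ F)) ∧ ((T ∧ T) ∨ (T ∨ F)))
  [14] ((T ∧ ¬T) ∨ ¬¬T) ∧ ¬((¬F ∧ (F ∧ F)) ∧ ((T ∧ T) ∨ (T ∨ F)))
  [15] (¬T ∨ ¬¬T) ∧ ¬((¬F ∧ (F ∧ F)) ∧ ((T ∧ T) ∨ (T ∨ F)))
  [16] (F ∨ ¬¬T) ∧ ¬((¬F ∧ (F ∧ F)) ∧ ((T ∧ T) ∨ (T ∨ F)))
  [17] ¬¬T ∧ ¬((¬F ∧ (F ∧ F)) ∧ ((T ∧ T) ∨ (T ∨ F)))
  [18] T ∧ ¬((¬F ∧ (F ∧ F)) ∧ ((T ∧ T) ∨ (T ∨ F)))
  [19] ¬((¬F ∧ (F ∧ F)) ∧ ((T ∧ T) ∨ (T ∨ F)))
  [20] ¬(¬F ∧ (F ∧ F)) ∨ ¬((T ∧ T) ∨ (T ∨ F))
  [21] (¬¬F ∨ ¬(F ∧ F)) ∨ ¬((T ∧ T) ∨ (T ∨ F))
  [22] (F ∨ ¬(F ∧ F)) ∨ ¬((T ∧ T) ∨ (T ∨ F))
  [23] ¬(F ∧ F) ∨ ¬((T ∧ T) ∨ (T ∨ F))
  [24] (¬F ∨ ¬F) ∨ ¬((T ∧ T) ∨ (T ∨ F))
  [25] ¬F ∨ ¬((T ∧ T) ∨ (T ∨ F))
  [26] T ∨ ¬((T ∧ T) ∨ (T ∨ F))
  [27] T

Answer: normal form = T  (in 27 steps)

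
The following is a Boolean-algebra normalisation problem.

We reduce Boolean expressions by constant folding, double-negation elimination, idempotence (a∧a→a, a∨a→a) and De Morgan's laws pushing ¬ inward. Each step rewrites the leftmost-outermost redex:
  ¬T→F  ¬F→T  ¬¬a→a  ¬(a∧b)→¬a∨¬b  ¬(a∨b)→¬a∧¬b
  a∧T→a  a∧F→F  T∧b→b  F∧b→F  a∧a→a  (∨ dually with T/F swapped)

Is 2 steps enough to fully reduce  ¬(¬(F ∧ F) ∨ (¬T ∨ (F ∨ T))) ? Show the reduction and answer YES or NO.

Answer: NO — after 2 steps the term is (F ∧ F) ∧ ¬(¬T ∨ (F ∨ T)), not yet normal

Derivation:
  start: ¬(¬(F ∧ F) ∨ (¬T ∨ (F ∨ T)))
  →1  ¬¬(F ∧ F) ∧ ¬(¬T ∨ (F ∨ T))
  →2  (F ∧ F) ∧ ¬(¬T ∨ (F ∨ T))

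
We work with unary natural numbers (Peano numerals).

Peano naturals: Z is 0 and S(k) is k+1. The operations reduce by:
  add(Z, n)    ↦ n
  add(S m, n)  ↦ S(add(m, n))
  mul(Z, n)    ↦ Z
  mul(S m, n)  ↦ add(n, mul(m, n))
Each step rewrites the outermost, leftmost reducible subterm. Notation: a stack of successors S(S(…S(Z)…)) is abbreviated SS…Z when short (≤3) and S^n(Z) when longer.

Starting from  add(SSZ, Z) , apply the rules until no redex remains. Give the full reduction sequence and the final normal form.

  start: add(SSZ, Z)
  [1] S(add(SZ, Z))
  [2] S(S(add(Z, Z)))
  [3] SSZ

Answer: normal form = SSZ  (in 3 steps)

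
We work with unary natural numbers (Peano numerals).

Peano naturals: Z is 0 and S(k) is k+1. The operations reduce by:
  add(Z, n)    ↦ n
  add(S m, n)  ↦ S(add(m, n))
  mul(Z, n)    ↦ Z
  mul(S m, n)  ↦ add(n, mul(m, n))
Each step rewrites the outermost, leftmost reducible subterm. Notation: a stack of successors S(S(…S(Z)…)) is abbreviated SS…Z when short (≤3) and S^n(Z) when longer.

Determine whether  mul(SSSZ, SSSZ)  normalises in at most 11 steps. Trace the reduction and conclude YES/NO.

  start: mul(SSSZ, SSSZ)
  step 1: add(SSSZ, mul(SSZ, SSSZ))
  step 2: S(add(SSZ, mul(SSZ, SSSZ)))
  step 3: S(S(add(SZ, mul(SSZ, SSSZ))))
  step 4: S(S(S(add(Z, mul(SSZ, SSSZ)))))
  step 5: S(S(S(mul(SSZ, SSSZ))))
  step 6: S(S(S(add(SSSZ, mul(SZ, SSSZ)))))
  step 7: S(S(S(S(add(SSZ, mul(SZ, SSSZ))))))
  step 8: S(S(S(S(S(add(SZ, mul(SZ, SSSZ)))))))
  step 9: S(S(S(S(S(S(add(Z, mul(SZ, SSSZ))))))))
  step 10: S(S(S(S(S(S(mul(SZ, SSSZ)))))))
  step 11: S(S(S(S(S(S(add(SSSZ, mul(Z, SSSZ))))))))

Answer: NO — after 11 steps the term is S(S(S(S(S(S(add(SSSZ, mul(Z, SSSZ)))))))), not yet normal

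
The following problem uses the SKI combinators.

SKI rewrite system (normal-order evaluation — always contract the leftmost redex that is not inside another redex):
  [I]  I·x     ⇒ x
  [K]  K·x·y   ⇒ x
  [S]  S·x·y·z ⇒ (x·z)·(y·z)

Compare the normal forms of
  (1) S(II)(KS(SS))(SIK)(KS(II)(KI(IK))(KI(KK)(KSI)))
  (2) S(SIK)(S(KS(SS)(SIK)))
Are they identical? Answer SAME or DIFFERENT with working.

Answer: SAME — A ⇓ S(SIK)(S(S(SIK))), B ⇓ S(SIK)(S(S(SIK)))

Derivation:
Term A:
  start: S(II)(KS(SS))(SIK)(KS(II)(KI(IK))(KI(KK)(KSI)))
  →1  II(SIK)(KS(SS)(SIK))(KS(II)(KI(IK))(KI(KK)(KSI)))
  →2  I(SIK)(KS(SS)(SIK))(KS(II)(KI(IK))(KI(KK)(KSI)))
  →3  SIK(KS(SS)(SIK))(KS(II)(KI(IK))(KI(KK)(KSI)))
  →4  I(KS(SS)(SIK))(K(KS(SS)(SIK)))(KS(II)(KI(IK))(KI(KK)(KSI)))
  →5  KS(SS)(SIK)(K(KS(SS)(SIK)))(KS(II)(KI(IK))(KI(KK)(KSI)))
  →6  S(SIK)(K(KS(SS)(SIK)))(KS(II)(KI(IK))(KI(KK)(KSI)))
  →7  SIK(KS(II)(KI(IK))(KI(KK)(KSI)))(K(KS(SS)(SIK))(KS(II)(KI(IK))(KI(KK)(KSI))))
  →8  I(KS(II)(KI(IK))(KI(KK)(KSI)))(K(KS(II)(KI(IK))(KI(KK)(KSI))))(K(KS(SS)(SIK))(KS(II)(KI(IK))(KI(KK)(KSI))))
  →9  KS(II)(KI(IK))(KI(KK)(KSI))(K(KS(II)(KI(IK))(KI(KK)(KSI))))(K(KS(SS)(SIK))(KS(II)(KI(IK))(KI(KK)(KSI))))
  →10  S(KI(IK))(KI(KK)(KSI))(K(KS(II)(KI(IK))(KI(KK)(KSI))))(K(KS(SS)(SIK))(KS(II)(KI(IK))(KI(KK)(KSI))))
  →11  KI(IK)(K(KS(II)(KI(IK))(KI(KK)(KSI))))(KI(KK)(KSI)(K(KS(II)(KI(IK))(KI(KK)(KSI)))))(K(KS(SS)(SIK))(KS(II)(KI(IK))(KI(KK)(KSI))))
  →12  I(K(KS(II)(KI(IK))(KI(KK)(KSI))))(KI(KK)(KSI)(K(KS(II)(KI(IK))(KI(KK)(KSI)))))(K(KS(SS)(SIK))(KS(II)(KI(IK))(KI(KK)(KSI))))
  →13  K(KS(II)(KI(IK))(KI(KK)(KSI)))(KI(KK)(KSI)(K(KS(II)(KI(IK))(KI(KK)(KSI)))))(K(KS(SS)(SIK))(KS(II)(KI(IK))(KI(KK)(KSI))))
  →14  KS(II)(KI(IK))(KI(KK)(KSI))(K(KS(SS)(SIK))(KS(II)(KI(IK))(KI(KK)(KSI))))
  →15  S(KI(IK))(KI(KK)(KSI))(K(KS(SS)(SIK))(KS(II)(KI(IK))(KI(KK)(KSI))))
  →16  KI(IK)(K(KS(SS)(SIK))(KS(II)(KI(IK))(KI(KK)(KSI))))(KI(KK)(KSI)(K(KS(SS)(SIK))(KS(II)(KI(IK))(KI(KK)(KSI)))))
  →17  I(K(KS(SS)(SIK))(KS(II)(KI(IK))(KI(KK)(KSI))))(KI(KK)(KSI)(K(KS(SS)(SIK))(KS(II)(KI(IK))(KI(KK)(KSI)))))
  →18  K(KS(SS)(SIK))(KS(II)(KI(IK))(KI(KK)(KSI)))(KI(KK)(KSI)(K(KS(SS)(SIK))(KS(II)(KI(IK))(KI(KK)(KSI)))))
  →19  KS(SS)(SIK)(KI(KK)(KSI)(K(KS(SS)(SIK))(KS(II)(KI(IK))(KI(KK)(KSI)))))
  →20  S(SIK)(KI(KK)(KSI)(K(KS(SS)(SIK))(KS(II)(KI(IK))(KI(KK)(KSI)))))
  →21  S(SIK)(I(KSI)(K(KS(SS)(SIK))(KS(II)(KI(IK))(KI(KK)(KSI)))))
  →22  S(SIK)(KSI(K(KS(SS)(SIK))(KS(II)(KI(IK))(KI(KK)(KSI)))))
  →23  S(SIK)(S(K(KS(SS)(SIK))(KS(II)(KI(IK))(KI(KK)(KSI)))))
  →24  S(SIK)(S(KS(SS)(SIK)))
  →25  S(SIK)(S(S(SIK)))

Term B:
  start: S(SIK)(S(KS(SS)(SIK)))
  →1  S(SIK)(S(S(SIK)))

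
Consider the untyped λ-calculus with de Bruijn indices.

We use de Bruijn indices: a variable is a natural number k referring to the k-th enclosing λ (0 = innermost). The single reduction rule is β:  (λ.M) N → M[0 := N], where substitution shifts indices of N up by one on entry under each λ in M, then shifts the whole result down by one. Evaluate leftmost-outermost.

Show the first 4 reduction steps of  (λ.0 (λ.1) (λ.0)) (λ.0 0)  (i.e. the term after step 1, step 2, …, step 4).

  start: (λ.0 (λ.1) (λ.0)) (λ.0 0)
  [1] (λ.0 0) (λ.λ.0 0) (λ.0)
  [2] (λ.λ.0 0) (λ.λ.0 0) (λ.0)
  [3] (λ.0 0) (λ.0)
  [4] (λ.0) (λ.0)

Answer: after 4 steps: (λ.0) (λ.0)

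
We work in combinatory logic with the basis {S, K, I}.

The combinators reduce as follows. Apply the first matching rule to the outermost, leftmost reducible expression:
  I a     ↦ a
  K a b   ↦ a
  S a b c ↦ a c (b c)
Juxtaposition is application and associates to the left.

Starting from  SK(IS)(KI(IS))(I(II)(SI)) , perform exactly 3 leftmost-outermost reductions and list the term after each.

  start: SK(IS)(KI(IS))(I(II)(SI))
  step 1: K(KI(IS))(IS(KI(IS)))(I(II)(SI))
  step 2: KI(IS)(I(II)(SI))
  step 3: I(I(II)(SI))

Answer: after 3 steps: I(I(II)(SI))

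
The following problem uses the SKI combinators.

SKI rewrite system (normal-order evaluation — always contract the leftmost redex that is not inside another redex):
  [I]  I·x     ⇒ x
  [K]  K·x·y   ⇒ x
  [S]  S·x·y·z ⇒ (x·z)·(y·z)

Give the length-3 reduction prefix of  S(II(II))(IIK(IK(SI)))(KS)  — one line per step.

Answer: after 3 steps: II(KS)(IIK(IK(SI))(KS))

Derivation:
  start: S(II(II))(IIK(IK(SI)))(KS)
  step 1: II(II)(KS)(IIK(IK(SI))(KS))
  step 2: I(II)(KS)(IIK(IK(SI))(KS))
  step 3: II(KS)(IIK(IK(SI))(KS))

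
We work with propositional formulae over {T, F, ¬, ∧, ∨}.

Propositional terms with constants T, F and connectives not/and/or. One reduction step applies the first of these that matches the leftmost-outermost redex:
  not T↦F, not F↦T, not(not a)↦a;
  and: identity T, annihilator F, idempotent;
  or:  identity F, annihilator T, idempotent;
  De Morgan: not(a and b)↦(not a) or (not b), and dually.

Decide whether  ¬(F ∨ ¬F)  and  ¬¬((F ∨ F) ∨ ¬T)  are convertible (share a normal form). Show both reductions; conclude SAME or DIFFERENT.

Answer: SAME — A ⇓ F, B ⇓ F

Reduction:
Term A:
  start: ¬(F ∨ ¬F)
  →1  ¬F ∧ ¬¬F
  →2  T ∧ ¬¬F
  →3  ¬¬F
  →4  F

Term B:
  start: ¬¬((F ∨ F) ∨ ¬T)
  →1  (F ∨ F) ∨ ¬T
  →2  F ∨ ¬T
  →3  ¬T
  →4  F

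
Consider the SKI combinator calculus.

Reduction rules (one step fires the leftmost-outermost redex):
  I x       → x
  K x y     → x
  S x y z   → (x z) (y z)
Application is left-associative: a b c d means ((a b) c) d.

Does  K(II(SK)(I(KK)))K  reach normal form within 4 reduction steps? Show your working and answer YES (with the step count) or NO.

Answer: YES — reaches normal form SK(KK) in 4 ≤ 4 steps

Reduction:
  start: K(II(SK)(I(KK)))K
  →1  II(SK)(I(KK))
  →2  I(SK)(I(KK))
  →3  SK(I(KK))
  →4  SK(KK)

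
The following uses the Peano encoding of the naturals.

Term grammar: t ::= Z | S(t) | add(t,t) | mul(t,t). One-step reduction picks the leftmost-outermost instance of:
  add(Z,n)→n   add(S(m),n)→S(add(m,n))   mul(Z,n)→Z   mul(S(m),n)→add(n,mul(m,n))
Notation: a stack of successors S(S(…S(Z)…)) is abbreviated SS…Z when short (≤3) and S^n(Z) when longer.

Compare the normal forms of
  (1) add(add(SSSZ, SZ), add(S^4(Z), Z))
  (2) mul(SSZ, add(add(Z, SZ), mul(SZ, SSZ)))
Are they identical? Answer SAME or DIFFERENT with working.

Term A:
  start: add(add(SSSZ, SZ), add(S^4(Z), Z))
  →1  add(S(add(SSZ, SZ)), add(S^4(Z), Z))
  →2  S(add(add(SSZ, SZ), add(S^4(Z), Z)))
  →3  S(add(S(add(SZ, SZ)), add(S^4(Z), Z)))
  →4  S(S(add(add(SZ, SZ), add(S^4(Z), Z))))
  →5  S(S(add(S(add(Z, SZ)), add(S^4(Z), Z))))
  →6  S(S(S(add(add(Z, SZ), add(S^4(Z), Z)))))
  →7  S(S(S(add(SZ, add(S^4(Z), Z)))))
  →8  S(S(S(S(add(Z, add(S^4(Z), Z))))))
  →9  S(S(S(S(add(S^4(Z), Z)))))
  →10  S(S(S(S(S(add(SSSZ, Z))))))
  →11  S(S(S(S(S(S(add(SSZ, Z)))))))
  →12  S(S(S(S(S(S(S(add(SZ, Z))))))))
  →13  S(S(S(S(S(S(S(S(add(Z, Z)))))))))
  →14  S^8(Z)

Term B:
  start: mul(SSZ, add(add(Z, SZ), mul(SZ, SSZ)))
  →1  add(add(add(Z, SZ), mul(SZ, SSZ)), mul(SZ, add(add(Z, SZ), mul(SZ, SSZ))))
  →2  add(add(SZ, mul(SZ, SSZ)), mul(SZ, add(add(Z, SZ), mul(SZ, SSZ))))
  →3  add(S(add(Z, mul(SZ, SSZ))), mul(SZ, add(add(Z, SZ), mul(SZ, SSZ))))
  →4  S(add(add(Z, mul(SZ, SSZ)), mul(SZ, add(add(Z, SZ), mul(SZ, SSZ)))))
  →5  S(add(mul(SZ, SSZ), mul(SZ, add(add(Z, SZ), mul(SZ, SSZ)))))
  →6  S(add(add(SSZ, mul(Z, SSZ)), mul(SZ, add(add(Z, SZ), mul(SZ, SSZ)))))
  →7  S(add(S(add(SZ, mul(Z, SSZ))), mul(SZ, add(add(Z, SZ), mul(SZ, SSZ)))))
  →8  S(S(add(add(SZ, mul(Z, SSZ)), mul(SZ, add(add(Z, SZ), mul(SZ, SSZ))))))
  →9  S(S(add(S(add(Z, mul(Z, SSZ))), mul(SZ, add(add(Z, SZ), mul(SZ, SSZ))))))
  →10  S(S(S(add(add(Z, mul(Z, SSZ)), mul(SZ, add(add(Z, SZ), mul(SZ, SSZ)))))))
  →11  S(S(S(add(mul(Z, SSZ), mul(SZ, add(add(Z, SZ), mul(SZ, SSZ)))))))
  →12  S(S(S(add(Z, mul(SZ, add(add(Z, SZ), mul(SZ, SSZ)))))))
  →13  S(S(S(mul(SZ, add(add(Z, SZ), mul(SZ, SSZ))))))
  →14  S(S(S(add(add(add(Z, SZ), mul(SZ, SSZ)), mul(Z, add(add(Z, SZ), mul(SZ, SSZ)))))))
  →15  S(S(S(add(add(SZ, mul(SZ, SSZ)), mul(Z, add(add(Z, SZ), mul(SZ, SSZ)))))))
  →16  S(S(S(add(S(add(Z, mul(SZ, SSZ))), mul(Z, add(add(Z, SZ), mul(SZ, SSZ)))))))
  →17  S(S(S(S(add(add(Z, mul(SZ, SSZ)), mul(Z, add(add(Z, SZ), mul(SZ, SSZ))))))))
  →18  S(S(S(S(add(mul(SZ, SSZ), mul(Z, add(add(Z, SZ), mul(SZ, SSZ))))))))
  →19  S(S(S(S(add(add(SSZ, mul(Z, SSZ)), mul(Z, add(add(Z, SZ), mul(SZ, SSZ))))))))
  →20  S(S(S(S(add(S(add(SZ, mul(Z, SSZ))), mul(Z, add(add(Z, SZ), mul(SZ, SSZ))))))))
  →21  S(S(S(S(S(add(add(SZ, mul(Z, SSZ)), mul(Z, add(add(Z, SZ), mul(SZ, SSZ)))))))))
  →22  S(S(S(S(S(add(S(add(Z, mul(Z, SSZ))), mul(Z, add(add(Z, SZ), mul(SZ, SSZ)))))))))
  →23  S(S(S(S(S(S(add(add(Z, mul(Z, SSZ)), mul(Z, add(add(Z, SZ), mul(SZ, SSZ))))))))))
  →24  S(S(S(S(S(S(add(mul(Z, SSZ), mul(Z, add(add(Z, SZ), mul(SZ, SSZ))))))))))
  →25  S(S(S(S(S(S(add(Z, mul(Z, add(add(Z, SZ), mul(SZ, SSZ))))))))))
  →26  S(S(S(S(S(S(mul(Z, add(add(Z, SZ), mul(SZ, SSZ)))))))))
  →27  S^6(Z)

Answer: DIFFERENT — A ⇓ S^8(Z), B ⇓ S^6(Z)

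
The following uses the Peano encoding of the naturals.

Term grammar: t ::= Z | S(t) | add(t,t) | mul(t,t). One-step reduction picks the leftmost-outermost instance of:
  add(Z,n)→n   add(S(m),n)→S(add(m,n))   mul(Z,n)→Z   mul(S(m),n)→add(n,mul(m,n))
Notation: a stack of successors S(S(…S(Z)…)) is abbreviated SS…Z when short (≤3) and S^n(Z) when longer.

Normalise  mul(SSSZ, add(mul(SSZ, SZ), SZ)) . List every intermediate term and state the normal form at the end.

Answer: normal form = S^9(Z)  (in 46 steps)

Derivation:
  start: mul(SSSZ, add(mul(SSZ, SZ), SZ))
  [1] add(add(mul(SSZ, SZ), SZ), mul(SSZ, add(mul(SSZ, SZ), SZ)))
  [2] add(add(add(SZ, mul(SZ, SZ)), SZ), mul(SSZ, add(mul(SSZ, SZ), SZ)))
  [3] add(add(S(add(Z, mul(SZ, SZ))), SZ), mul(SSZ, add(mul(SSZ, SZ), SZ)))
  [4] add(S(add(add(Z, mul(SZ, SZ)), SZ)), mul(SSZ, add(mul(SSZ, SZ), SZ)))
  [5] S(add(add(add(Z, mul(SZ, SZ)), SZ), mul(SSZ, add(mul(SSZ, SZ), SZ))))
  [6] S(add(add(mul(SZ, SZ), SZ), mul(SSZ, add(mul(SSZ, SZ), SZ))))
  [7] S(add(add(add(SZ, mul(Z, SZ)), SZ), mul(SSZ, add(mul(SSZ, SZ), SZ))))
  [8] S(add(add(S(add(Z, mul(Z, SZ))), SZ), mul(SSZ, add(mul(SSZ, SZ), SZ))))
  [9] S(add(S(add(add(Z, mul(Z, SZ)), SZ)), mul(SSZ, add(mul(SSZ, SZ), SZ))))
  [10] S(S(add(add(add(Z, mul(Z, SZ)), SZ), mul(SSZ, add(mul(SSZ, SZ), SZ)))))
  [11] S(S(add(add(mul(Z, SZ), SZ), mul(SSZ, add(mul(SSZ, SZ), SZ)))))
  [12] S(S(add(add(Z, SZ), mul(SSZ, add(mul(SSZ, SZ), SZ)))))
  [13] S(S(add(SZ, mul(SSZ, add(mul(SSZ, SZ), SZ)))))
  [14] S(S(S(add(Z, mul(SSZ, add(mul(SSZ, SZ), SZ))))))
  [15] S(S(S(mul(SSZ, add(mul(SSZ, SZ), SZ)))))
  [16] S(S(S(add(add(mul(SSZ, SZ), SZ), mul(SZ, add(mul(SSZ, SZ), SZ))))))
  [17] S(S(S(add(add(add(SZ, mul(SZ, SZ)), SZ), mul(SZ, add(mul(SSZ, SZ), SZ))))))
  [18] S(S(S(add(add(S(add(Z, mul(SZ, SZ))), SZ), mul(SZ, add(mul(SSZ, SZ), SZ))))))
  [19] S(S(S(add(S(add(add(Z, mul(SZ, SZ)), SZ)), mul(SZ, add(mul(SSZ, SZ), SZ))))))
  [20] S(S(S(S(add(add(add(Z, mul(SZ, SZ)), SZ), mul(SZ, add(mul(SSZ, SZ), SZ)))))))
  [21] S(S(S(S(add(add(mul(SZ, SZ), SZ), mul(SZ, add(mul(SSZ, SZ), SZ)))))))
  [22] S(S(S(S(add(add(add(SZ, mul(Z, SZ)), SZ), mul(SZ, add(mul(SSZ, SZ), SZ)))))))
  [23] S(S(S(S(add(add(S(add(Z, mul(Z, SZ))), SZ), mul(SZ, add(mul(SSZ, SZ), SZ)))))))
  [24] S(S(S(S(add(S(add(add(Z, mul(Z, SZ)), SZ)), mul(SZ, add(mul(SSZ, SZ), SZ)))))))
  [25] S(S(S(S(S(add(add(add(Z, mul(Z, SZ)), SZ), mul(SZ, add(mul(SSZ, SZ), SZ))))))))
  [26] S(S(S(S(S(add(add(mul(Z, SZ), SZ), mul(SZ, add(mul(SSZ, SZ), SZ))))))))
  [27] S(S(S(S(S(add(add(Z, SZ), mul(SZ, add(mul(SSZ, SZ), SZ))))))))
  [28] S(S(S(S(S(add(SZ, mul(SZ, add(mul(SSZ, SZ), SZ))))))))
  [29] S(S(S(S(S(S(add(Z, mul(SZ, add(mul(SSZ, SZ), SZ)))))))))
  [30] S(S(S(S(S(S(mul(SZ, add(mul(SSZ, SZ), SZ))))))))
  [31] S(S(S(S(S(S(add(add(mul(SSZ, SZ), SZ), mul(Z, add(mul(SSZ, SZ), SZ)))))))))
  [32] S(S(S(S(S(S(add(add(add(SZ, mul(SZ, SZ)), SZ), mul(Z, add(mul(SSZ, SZ), SZ)))))))))
  [33] S(S(S(S(S(S(add(add(S(add(Z, mul(SZ, SZ))), SZ), mul(Z, add(mul(SSZ, SZ), SZ)))))))))
  [34] S(S(S(S(S(S(add(S(add(add(Z, mul(SZ, SZ)), SZ)), mul(Z, add(mul(SSZ, SZ), SZ)))))))))
  [35] S(S(S(S(S(S(S(add(add(add(Z, mul(SZ, SZ)), SZ), mul(Z, add(mul(SSZ, SZ), SZ))))))))))
  [36] S(S(S(S(S(S(S(add(add(mul(SZ, SZ), SZ), mul(Z, add(mul(SSZ, SZ), SZ))))))))))
  [37] S(S(S(S(S(S(S(add(add(add(SZ, mul(Z, SZ)), SZ), mul(Z, add(mul(SSZ, SZ), SZ))))))))))
  [38] S(S(S(S(S(S(S(add(add(S(add(Z, mul(Z, SZ))), SZ), mul(Z, add(mul(SSZ, SZ), SZ))))))))))
  [39] S(S(S(S(S(S(S(add(S(add(add(Z, mul(Z, SZ)), SZ)), mul(Z, add(mul(SSZ, SZ), SZ))))))))))
  [40] S(S(S(S(S(S(S(S(add(add(add(Z, mul(Z, SZ)), SZ), mul(Z, add(mul(SSZ, SZ), SZ)))))))))))
  [41] S(S(S(S(S(S(S(S(add(add(mul(Z, SZ), SZ), mul(Z, add(mul(SSZ, SZ), SZ)))))))))))
  [42] S(S(S(S(S(S(S(S(add(add(Z, SZ), mul(Z, add(mul(SSZ, SZ), SZ)))))))))))
  [43] S(S(S(S(S(S(S(S(add(SZ, mul(Z, add(mul(SSZ, SZ), SZ)))))))))))
  [44] S(S(S(S(S(S(S(S(S(add(Z, mul(Z, add(mul(SSZ, SZ), SZ))))))))))))
  [45] S(S(S(S(S(S(S(S(S(mul(Z, add(mul(SSZ, SZ), SZ)))))))))))
  [46] S^9(Z)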